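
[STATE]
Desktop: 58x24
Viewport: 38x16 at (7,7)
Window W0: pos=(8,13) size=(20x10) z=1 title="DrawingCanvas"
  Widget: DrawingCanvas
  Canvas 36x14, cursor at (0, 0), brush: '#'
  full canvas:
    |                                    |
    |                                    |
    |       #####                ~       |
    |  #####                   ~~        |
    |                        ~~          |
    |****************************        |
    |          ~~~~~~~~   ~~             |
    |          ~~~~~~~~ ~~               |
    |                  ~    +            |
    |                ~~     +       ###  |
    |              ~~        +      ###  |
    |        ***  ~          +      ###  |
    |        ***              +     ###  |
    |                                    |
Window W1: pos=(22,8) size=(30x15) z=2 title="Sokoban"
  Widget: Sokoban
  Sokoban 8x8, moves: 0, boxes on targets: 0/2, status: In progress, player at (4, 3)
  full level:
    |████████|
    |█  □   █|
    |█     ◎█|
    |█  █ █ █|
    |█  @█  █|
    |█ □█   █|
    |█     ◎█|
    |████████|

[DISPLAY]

                                      
               ┏━━━━━━━━━━━━━━━━━━━━━━
               ┃ Sokoban              
               ┠──────────────────────
               ┃████████              
               ┃█  □   █              
 ┏━━━━━━━━━━━━━┃█     ◎█              
 ┃ DrawingCanva┃█  █ █ █              
 ┠─────────────┃█  @█  █              
 ┃+            ┃█ □█   █              
 ┃             ┃█     ◎█              
 ┃       ##### ┃████████              
 ┃  #####      ┃Moves: 0  0/2         
 ┃             ┃                      
 ┃*************┃                      
 ┗━━━━━━━━━━━━━┗━━━━━━━━━━━━━━━━━━━━━━


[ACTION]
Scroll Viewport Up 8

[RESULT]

                                      
                                      
                                      
                                      
                                      
                                      
                                      
                                      
               ┏━━━━━━━━━━━━━━━━━━━━━━
               ┃ Sokoban              
               ┠──────────────────────
               ┃████████              
               ┃█  □   █              
 ┏━━━━━━━━━━━━━┃█     ◎█              
 ┃ DrawingCanva┃█  █ █ █              
 ┠─────────────┃█  @█  █              


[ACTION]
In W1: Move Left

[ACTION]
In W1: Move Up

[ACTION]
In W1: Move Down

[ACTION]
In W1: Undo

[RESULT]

                                      
                                      
                                      
                                      
                                      
                                      
                                      
                                      
               ┏━━━━━━━━━━━━━━━━━━━━━━
               ┃ Sokoban              
               ┠──────────────────────
               ┃████████              
               ┃█  □   █              
 ┏━━━━━━━━━━━━━┃█     ◎█              
 ┃ DrawingCanva┃█ @█ █ █              
 ┠─────────────┃█   █  █              


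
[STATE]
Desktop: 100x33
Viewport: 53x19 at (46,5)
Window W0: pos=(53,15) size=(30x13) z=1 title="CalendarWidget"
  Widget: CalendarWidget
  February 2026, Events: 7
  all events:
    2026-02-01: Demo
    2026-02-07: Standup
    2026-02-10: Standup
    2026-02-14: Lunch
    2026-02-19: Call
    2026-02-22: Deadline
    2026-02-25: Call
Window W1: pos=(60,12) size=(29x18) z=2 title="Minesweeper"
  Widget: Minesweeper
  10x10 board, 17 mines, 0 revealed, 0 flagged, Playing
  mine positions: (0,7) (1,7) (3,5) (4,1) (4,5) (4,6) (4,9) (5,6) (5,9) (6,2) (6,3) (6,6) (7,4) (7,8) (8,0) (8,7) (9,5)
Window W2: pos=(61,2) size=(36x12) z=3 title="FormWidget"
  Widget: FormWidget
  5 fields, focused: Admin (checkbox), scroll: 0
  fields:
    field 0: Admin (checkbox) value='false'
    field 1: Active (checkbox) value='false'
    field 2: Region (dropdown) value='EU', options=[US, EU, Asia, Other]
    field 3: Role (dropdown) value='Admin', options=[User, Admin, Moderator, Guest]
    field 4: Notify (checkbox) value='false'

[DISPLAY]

               ┃> Admin:      [ ]                 ┃  
               ┃  Active:     [ ]                 ┃  
               ┃  Region:     [EU               ▼]┃  
               ┃  Role:       [Admin            ▼]┃  
               ┃  Notify:     [ ]                 ┃  
               ┃                                  ┃  
               ┃                                  ┃  
              ┏┃                                  ┃  
              ┃┗━━━━━━━━━━━━━━━━━━━━━━━━━━━━━━━━━━┛  
              ┠───────────────────────────┨          
       ┏━━━━━━┃■■■■■■■■■■                 ┃          
       ┃ Calen┃■■■■■■■■■■                 ┃          
       ┠──────┃■■■■■■■■■■                 ┃          
       ┃      ┃■■■■■■■■■■                 ┃          
       ┃Mo Tu ┃■■■■■■■■■■                 ┃          
       ┃      ┃■■■■■■■■■■                 ┃          
       ┃ 2  3 ┃■■■■■■■■■■                 ┃          
       ┃ 9 10*┃■■■■■■■■■■                 ┃          
       ┃16 17 ┃■■■■■■■■■■                 ┃          


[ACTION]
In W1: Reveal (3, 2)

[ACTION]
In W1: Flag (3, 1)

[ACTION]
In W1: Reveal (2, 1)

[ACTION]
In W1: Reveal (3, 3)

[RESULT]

               ┃> Admin:      [ ]                 ┃  
               ┃  Active:     [ ]                 ┃  
               ┃  Region:     [EU               ▼]┃  
               ┃  Role:       [Admin            ▼]┃  
               ┃  Notify:     [ ]                 ┃  
               ┃                                  ┃  
               ┃                                  ┃  
              ┏┃                                  ┃  
              ┃┗━━━━━━━━━━━━━━━━━━━━━━━━━━━━━━━━━━┛  
              ┠───────────────────────────┨          
       ┏━━━━━━┃      2■■■                 ┃          
       ┃ Calen┃      2■■■                 ┃          
       ┠──────┃    112■■■                 ┃          
       ┃      ┃111 2■■■■■                 ┃          
       ┃Mo Tu ┃■■1 2■■■■■                 ┃          
       ┃      ┃■■322■■■■■                 ┃          
       ┃ 2  3 ┃■■■■■■■■■■                 ┃          
       ┃ 9 10*┃■■■■■■■■■■                 ┃          
       ┃16 17 ┃■■■■■■■■■■                 ┃          


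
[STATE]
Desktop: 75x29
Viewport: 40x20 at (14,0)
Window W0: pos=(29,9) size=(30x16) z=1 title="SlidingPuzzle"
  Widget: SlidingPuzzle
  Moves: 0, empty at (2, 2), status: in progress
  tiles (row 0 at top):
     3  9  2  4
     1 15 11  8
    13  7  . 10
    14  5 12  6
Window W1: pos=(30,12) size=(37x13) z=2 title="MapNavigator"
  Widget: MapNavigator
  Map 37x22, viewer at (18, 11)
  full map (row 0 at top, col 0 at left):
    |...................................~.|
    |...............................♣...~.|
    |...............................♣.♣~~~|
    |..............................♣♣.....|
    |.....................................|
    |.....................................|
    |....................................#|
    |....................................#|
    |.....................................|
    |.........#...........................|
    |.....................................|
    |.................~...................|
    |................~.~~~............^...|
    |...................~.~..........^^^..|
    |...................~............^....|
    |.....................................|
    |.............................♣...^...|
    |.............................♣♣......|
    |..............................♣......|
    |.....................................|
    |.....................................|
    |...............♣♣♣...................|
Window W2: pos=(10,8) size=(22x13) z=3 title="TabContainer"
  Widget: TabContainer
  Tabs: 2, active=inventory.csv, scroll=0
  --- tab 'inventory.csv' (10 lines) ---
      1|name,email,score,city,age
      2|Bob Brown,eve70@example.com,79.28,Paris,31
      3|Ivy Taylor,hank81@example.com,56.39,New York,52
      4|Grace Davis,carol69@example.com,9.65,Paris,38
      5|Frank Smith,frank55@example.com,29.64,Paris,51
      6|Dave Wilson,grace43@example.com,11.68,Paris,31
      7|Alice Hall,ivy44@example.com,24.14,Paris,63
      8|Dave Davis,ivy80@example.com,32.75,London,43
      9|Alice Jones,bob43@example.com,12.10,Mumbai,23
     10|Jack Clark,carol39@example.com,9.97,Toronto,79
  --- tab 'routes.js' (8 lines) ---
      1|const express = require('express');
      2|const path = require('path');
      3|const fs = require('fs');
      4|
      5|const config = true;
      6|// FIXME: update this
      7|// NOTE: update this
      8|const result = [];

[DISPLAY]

                                        
                                        
                                        
                                        
                                        
                                        
                                        
                                        
━━━━━━━━━━━━━━━━━┓                      
bContainer       ┃━━━━━━━━━━━━━━━━━━━━━━
─────────────────┨lidingPuzzle          
ventory.csv]│ rou┃──────────────────────
─────────────────┃━━━━━━━━━━━━━━━━━━━━━━
e,email,score,cit┃MapNavigator          
 Brown,eve70@exam┃──────────────────────
 Taylor,hank81@ex┃......................
ce Davis,carol69@┃......................
nk Smith,frank55@┃.......#..............
e Wilson,grace43@┃......................
ce Hall,ivy44@exa┃...............~@.....


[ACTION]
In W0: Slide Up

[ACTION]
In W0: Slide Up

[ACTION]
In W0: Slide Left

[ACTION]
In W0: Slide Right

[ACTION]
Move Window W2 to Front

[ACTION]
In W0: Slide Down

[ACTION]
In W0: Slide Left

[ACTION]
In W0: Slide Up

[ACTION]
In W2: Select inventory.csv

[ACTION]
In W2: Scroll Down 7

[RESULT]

                                        
                                        
                                        
                                        
                                        
                                        
                                        
                                        
━━━━━━━━━━━━━━━━━┓                      
bContainer       ┃━━━━━━━━━━━━━━━━━━━━━━
─────────────────┨lidingPuzzle          
ventory.csv]│ rou┃──────────────────────
─────────────────┃━━━━━━━━━━━━━━━━━━━━━━
e Davis,ivy80@exa┃MapNavigator          
ce Jones,bob43@ex┃──────────────────────
k Clark,carol39@e┃......................
                 ┃......................
                 ┃.......#..............
                 ┃......................
                 ┃...............~@.....


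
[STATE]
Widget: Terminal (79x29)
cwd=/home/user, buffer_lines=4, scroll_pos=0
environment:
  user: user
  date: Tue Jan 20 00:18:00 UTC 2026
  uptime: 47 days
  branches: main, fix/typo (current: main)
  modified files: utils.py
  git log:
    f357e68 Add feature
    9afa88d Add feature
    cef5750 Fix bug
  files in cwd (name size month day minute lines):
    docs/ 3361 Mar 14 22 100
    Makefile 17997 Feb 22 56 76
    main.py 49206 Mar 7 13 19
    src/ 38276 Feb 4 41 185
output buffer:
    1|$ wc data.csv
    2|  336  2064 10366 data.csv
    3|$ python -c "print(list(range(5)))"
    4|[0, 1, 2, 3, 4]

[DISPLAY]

$ wc data.csv                                                                  
  336  2064 10366 data.csv                                                     
$ python -c "print(list(range(5)))"                                            
[0, 1, 2, 3, 4]                                                                
$ █                                                                            
                                                                               
                                                                               
                                                                               
                                                                               
                                                                               
                                                                               
                                                                               
                                                                               
                                                                               
                                                                               
                                                                               
                                                                               
                                                                               
                                                                               
                                                                               
                                                                               
                                                                               
                                                                               
                                                                               
                                                                               
                                                                               
                                                                               
                                                                               
                                                                               


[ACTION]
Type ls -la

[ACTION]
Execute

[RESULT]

$ wc data.csv                                                                  
  336  2064 10366 data.csv                                                     
$ python -c "print(list(range(5)))"                                            
[0, 1, 2, 3, 4]                                                                
$ ls -la                                                                       
drwxr-xr-x  1 user group     3361 Mar 14 10:22 docs/                           
-rw-r--r--  1 user group    17997 Feb 22 10:56 Makefile                        
-rw-r--r--  1 user group    49206 Mar  7 10:13 main.py                         
drwxr-xr-x  1 user group    38276 Feb  4 10:41 src/                            
$ █                                                                            
                                                                               
                                                                               
                                                                               
                                                                               
                                                                               
                                                                               
                                                                               
                                                                               
                                                                               
                                                                               
                                                                               
                                                                               
                                                                               
                                                                               
                                                                               
                                                                               
                                                                               
                                                                               
                                                                               


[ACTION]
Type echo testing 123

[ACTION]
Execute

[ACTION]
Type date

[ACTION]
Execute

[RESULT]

$ wc data.csv                                                                  
  336  2064 10366 data.csv                                                     
$ python -c "print(list(range(5)))"                                            
[0, 1, 2, 3, 4]                                                                
$ ls -la                                                                       
drwxr-xr-x  1 user group     3361 Mar 14 10:22 docs/                           
-rw-r--r--  1 user group    17997 Feb 22 10:56 Makefile                        
-rw-r--r--  1 user group    49206 Mar  7 10:13 main.py                         
drwxr-xr-x  1 user group    38276 Feb  4 10:41 src/                            
$ echo testing 123                                                             
testing 123                                                                    
$ date                                                                         
Tue Jan 20 00:18:00 UTC 2026                                                   
$ █                                                                            
                                                                               
                                                                               
                                                                               
                                                                               
                                                                               
                                                                               
                                                                               
                                                                               
                                                                               
                                                                               
                                                                               
                                                                               
                                                                               
                                                                               
                                                                               


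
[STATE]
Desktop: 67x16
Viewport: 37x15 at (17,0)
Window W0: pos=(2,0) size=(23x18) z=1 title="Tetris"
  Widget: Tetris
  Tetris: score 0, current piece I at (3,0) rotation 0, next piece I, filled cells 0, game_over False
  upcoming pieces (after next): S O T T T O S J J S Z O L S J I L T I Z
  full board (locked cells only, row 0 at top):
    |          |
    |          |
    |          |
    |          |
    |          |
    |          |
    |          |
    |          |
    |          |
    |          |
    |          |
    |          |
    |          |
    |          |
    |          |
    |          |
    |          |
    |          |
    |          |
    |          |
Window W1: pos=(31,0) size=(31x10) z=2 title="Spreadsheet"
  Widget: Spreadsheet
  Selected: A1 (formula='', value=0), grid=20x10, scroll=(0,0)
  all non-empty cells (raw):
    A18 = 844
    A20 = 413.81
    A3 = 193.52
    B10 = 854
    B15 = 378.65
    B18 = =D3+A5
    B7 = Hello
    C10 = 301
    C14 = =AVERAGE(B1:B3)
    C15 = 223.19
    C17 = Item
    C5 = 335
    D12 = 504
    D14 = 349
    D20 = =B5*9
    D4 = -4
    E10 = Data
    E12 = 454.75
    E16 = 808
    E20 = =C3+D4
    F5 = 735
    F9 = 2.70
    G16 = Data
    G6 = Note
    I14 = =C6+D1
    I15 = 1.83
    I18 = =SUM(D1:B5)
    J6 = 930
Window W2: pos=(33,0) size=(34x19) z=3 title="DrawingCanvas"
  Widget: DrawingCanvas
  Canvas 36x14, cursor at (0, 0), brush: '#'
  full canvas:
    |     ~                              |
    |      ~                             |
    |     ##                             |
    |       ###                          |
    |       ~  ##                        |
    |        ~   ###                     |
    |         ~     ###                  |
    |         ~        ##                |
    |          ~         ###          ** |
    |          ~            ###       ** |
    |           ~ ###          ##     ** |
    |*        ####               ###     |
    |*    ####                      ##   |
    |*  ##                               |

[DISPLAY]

━━━━━━━┓      ┏━┏━━━━━━━━━━━━━━━━━━━━
       ┃      ┃ ┃ DrawingCanvas      
───────┨      ┠─┠────────────────────
t:     ┃      ┃A┃+    ~              
█      ┃      ┃ ┃      ~             
       ┃      ┃-┃     ##             
       ┃      ┃ ┃       ###          
       ┃      ┃ ┃       ~  ##        
       ┃      ┃ ┃        ~   ###     
re:    ┃      ┗━┃         ~     ###  
       ┃        ┃         ~        ##
       ┃        ┃          ~         
       ┃        ┃          ~         
       ┃        ┃           ~ ###    
       ┃        ┃*        ####       


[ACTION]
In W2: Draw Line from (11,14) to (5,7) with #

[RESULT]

━━━━━━━┓      ┏━┏━━━━━━━━━━━━━━━━━━━━
       ┃      ┃ ┃ DrawingCanvas      
───────┨      ┠─┠────────────────────
t:     ┃      ┃A┃+    ~              
█      ┃      ┃ ┃      ~             
       ┃      ┃-┃     ##             
       ┃      ┃ ┃       ###          
       ┃      ┃ ┃       ~  ##        
       ┃      ┃ ┃       #~   ###     
re:    ┃      ┗━┃        #~     ###  
       ┃        ┃         #        ##
       ┃        ┃          ##        
       ┃        ┃          ~ #       
       ┃        ┃           ~ ###    
       ┃        ┃*        #### #     


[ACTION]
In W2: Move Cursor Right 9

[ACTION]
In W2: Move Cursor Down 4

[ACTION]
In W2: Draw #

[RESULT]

━━━━━━━┓      ┏━┏━━━━━━━━━━━━━━━━━━━━
       ┃      ┃ ┃ DrawingCanvas      
───────┨      ┠─┠────────────────────
t:     ┃      ┃A┃     ~              
█      ┃      ┃ ┃      ~             
       ┃      ┃-┃     ##             
       ┃      ┃ ┃       ###          
       ┃      ┃ ┃       ~ ###        
       ┃      ┃ ┃       #~   ###     
re:    ┃      ┗━┃        #~     ###  
       ┃        ┃         #        ##
       ┃        ┃          ##        
       ┃        ┃          ~ #       
       ┃        ┃           ~ ###    
       ┃        ┃*        #### #     


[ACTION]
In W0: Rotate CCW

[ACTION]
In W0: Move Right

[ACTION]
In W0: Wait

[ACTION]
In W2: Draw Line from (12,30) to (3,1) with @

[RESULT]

━━━━━━━┓      ┏━┏━━━━━━━━━━━━━━━━━━━━
       ┃      ┃ ┃ DrawingCanvas      
───────┨      ┠─┠────────────────────
t:     ┃      ┃A┃     ~              
█      ┃      ┃ ┃      ~             
       ┃      ┃-┃     ##             
       ┃      ┃ ┃ @@    ###          
       ┃      ┃ ┃   @@@ ~ ###        
       ┃      ┃ ┃      @@@@  ###     
re:    ┃      ┗━┃        #~@@@  ###  
       ┃        ┃         #   @@@  ##
       ┃        ┃          ##    @@@ 
       ┃        ┃          ~ #      @
       ┃        ┃           ~ ###    
       ┃        ┃*        #### #     


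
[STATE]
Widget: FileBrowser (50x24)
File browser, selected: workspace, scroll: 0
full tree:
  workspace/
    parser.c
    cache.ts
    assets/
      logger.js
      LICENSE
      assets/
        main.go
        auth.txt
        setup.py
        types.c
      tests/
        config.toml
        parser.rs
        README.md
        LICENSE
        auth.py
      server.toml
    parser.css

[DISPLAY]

> [-] workspace/                                  
    parser.c                                      
    cache.ts                                      
    [+] assets/                                   
    parser.css                                    
                                                  
                                                  
                                                  
                                                  
                                                  
                                                  
                                                  
                                                  
                                                  
                                                  
                                                  
                                                  
                                                  
                                                  
                                                  
                                                  
                                                  
                                                  
                                                  


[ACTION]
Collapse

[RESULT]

> [+] workspace/                                  
                                                  
                                                  
                                                  
                                                  
                                                  
                                                  
                                                  
                                                  
                                                  
                                                  
                                                  
                                                  
                                                  
                                                  
                                                  
                                                  
                                                  
                                                  
                                                  
                                                  
                                                  
                                                  
                                                  


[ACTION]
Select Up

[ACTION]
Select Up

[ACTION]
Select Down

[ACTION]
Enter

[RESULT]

> [-] workspace/                                  
    parser.c                                      
    cache.ts                                      
    [+] assets/                                   
    parser.css                                    
                                                  
                                                  
                                                  
                                                  
                                                  
                                                  
                                                  
                                                  
                                                  
                                                  
                                                  
                                                  
                                                  
                                                  
                                                  
                                                  
                                                  
                                                  
                                                  


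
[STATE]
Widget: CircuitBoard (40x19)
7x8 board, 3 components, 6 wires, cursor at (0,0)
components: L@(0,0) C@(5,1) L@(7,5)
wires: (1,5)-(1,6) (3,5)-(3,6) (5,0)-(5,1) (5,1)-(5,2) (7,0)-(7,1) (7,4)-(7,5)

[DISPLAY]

   0 1 2 3 4 5 6                        
0  [L]                                  
                                        
1                       · ─ ·           
                                        
2                                       
                                        
3                       · ─ ·           
                                        
4                                       
                                        
5   · ─ C ─ ·                           
                                        
6                                       
                                        
7   · ─ ·           · ─ L               
Cursor: (0,0)                           
                                        
                                        


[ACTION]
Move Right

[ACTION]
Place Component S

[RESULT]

   0 1 2 3 4 5 6                        
0   L  [S]                              
                                        
1                       · ─ ·           
                                        
2                                       
                                        
3                       · ─ ·           
                                        
4                                       
                                        
5   · ─ C ─ ·                           
                                        
6                                       
                                        
7   · ─ ·           · ─ L               
Cursor: (0,1)                           
                                        
                                        


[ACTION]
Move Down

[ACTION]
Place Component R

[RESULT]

   0 1 2 3 4 5 6                        
0   L   S                               
                                        
1      [R]              · ─ ·           
                                        
2                                       
                                        
3                       · ─ ·           
                                        
4                                       
                                        
5   · ─ C ─ ·                           
                                        
6                                       
                                        
7   · ─ ·           · ─ L               
Cursor: (1,1)                           
                                        
                                        


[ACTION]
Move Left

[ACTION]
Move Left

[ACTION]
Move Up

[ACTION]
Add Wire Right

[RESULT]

   0 1 2 3 4 5 6                        
0  [L]─ S                               
                                        
1       R               · ─ ·           
                                        
2                                       
                                        
3                       · ─ ·           
                                        
4                                       
                                        
5   · ─ C ─ ·                           
                                        
6                                       
                                        
7   · ─ ·           · ─ L               
Cursor: (0,0)                           
                                        
                                        


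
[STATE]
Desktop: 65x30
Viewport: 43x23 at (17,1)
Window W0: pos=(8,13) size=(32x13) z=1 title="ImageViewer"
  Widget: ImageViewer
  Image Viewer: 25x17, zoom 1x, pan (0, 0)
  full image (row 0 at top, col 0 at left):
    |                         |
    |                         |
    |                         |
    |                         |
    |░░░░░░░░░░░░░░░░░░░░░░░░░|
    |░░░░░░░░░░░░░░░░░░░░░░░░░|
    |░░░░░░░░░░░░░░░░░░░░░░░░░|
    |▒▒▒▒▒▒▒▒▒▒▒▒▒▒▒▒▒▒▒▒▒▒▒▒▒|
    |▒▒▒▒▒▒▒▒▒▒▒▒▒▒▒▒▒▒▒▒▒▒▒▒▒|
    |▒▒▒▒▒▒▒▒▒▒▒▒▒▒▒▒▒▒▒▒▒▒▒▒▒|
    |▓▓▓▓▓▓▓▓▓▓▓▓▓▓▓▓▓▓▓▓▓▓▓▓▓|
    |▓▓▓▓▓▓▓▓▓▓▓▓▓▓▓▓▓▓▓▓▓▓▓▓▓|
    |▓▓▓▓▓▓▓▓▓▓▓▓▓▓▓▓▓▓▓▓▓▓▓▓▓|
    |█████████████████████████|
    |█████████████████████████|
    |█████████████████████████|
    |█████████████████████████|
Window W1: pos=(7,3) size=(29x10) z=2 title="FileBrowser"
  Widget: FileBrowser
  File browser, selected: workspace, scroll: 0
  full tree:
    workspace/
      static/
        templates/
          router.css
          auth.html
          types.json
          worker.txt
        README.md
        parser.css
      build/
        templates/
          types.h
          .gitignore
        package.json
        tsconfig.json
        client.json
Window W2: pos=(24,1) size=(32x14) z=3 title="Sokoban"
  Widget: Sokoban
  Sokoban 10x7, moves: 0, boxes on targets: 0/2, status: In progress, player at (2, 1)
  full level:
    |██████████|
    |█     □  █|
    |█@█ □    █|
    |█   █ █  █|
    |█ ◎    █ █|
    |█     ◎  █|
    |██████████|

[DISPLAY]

       ┏━━━━━━━━━━━━━━━━━━━━━━━━━━━━━━┓    
       ┃ Sokoban                      ┃    
━━━━━━━┠──────────────────────────────┨    
ser    ┃██████████                    ┃    
───────┃█     □  █                    ┃    
kspace/┃█@█ □    █                    ┃    
tatic/ ┃█   █ █  █                    ┃    
uild/  ┃█ ◎    █ █                    ┃    
       ┃█     ◎  █                    ┃    
       ┃██████████                    ┃    
       ┃Moves: 0  0/2                 ┃    
━━━━━━━┃                              ┃    
━━━━━━━┃                              ┃    
ewer   ┗━━━━━━━━━━━━━━━━━━━━━━━━━━━━━━┛    
──────────────────────┨                    
                      ┃                    
                      ┃                    
                      ┃                    
                      ┃                    
░░░░░░░░░░░░░░░░░     ┃                    
░░░░░░░░░░░░░░░░░     ┃                    
░░░░░░░░░░░░░░░░░     ┃                    
▒▒▒▒▒▒▒▒▒▒▒▒▒▒▒▒▒     ┃                    


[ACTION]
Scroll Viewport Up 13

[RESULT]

                                           
       ┏━━━━━━━━━━━━━━━━━━━━━━━━━━━━━━┓    
       ┃ Sokoban                      ┃    
━━━━━━━┠──────────────────────────────┨    
ser    ┃██████████                    ┃    
───────┃█     □  █                    ┃    
kspace/┃█@█ □    █                    ┃    
tatic/ ┃█   █ █  █                    ┃    
uild/  ┃█ ◎    █ █                    ┃    
       ┃█     ◎  █                    ┃    
       ┃██████████                    ┃    
       ┃Moves: 0  0/2                 ┃    
━━━━━━━┃                              ┃    
━━━━━━━┃                              ┃    
ewer   ┗━━━━━━━━━━━━━━━━━━━━━━━━━━━━━━┛    
──────────────────────┨                    
                      ┃                    
                      ┃                    
                      ┃                    
                      ┃                    
░░░░░░░░░░░░░░░░░     ┃                    
░░░░░░░░░░░░░░░░░     ┃                    
░░░░░░░░░░░░░░░░░     ┃                    


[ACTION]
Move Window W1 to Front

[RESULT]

                                           
       ┏━━━━━━━━━━━━━━━━━━━━━━━━━━━━━━┓    
       ┃ Sokoban                      ┃    
━━━━━━━━━━━━━━━━━━┓───────────────────┨    
ser               ┃                   ┃    
──────────────────┨                   ┃    
kspace/           ┃                   ┃    
tatic/            ┃                   ┃    
uild/             ┃                   ┃    
                  ┃                   ┃    
                  ┃                   ┃    
                  ┃/2                 ┃    
━━━━━━━━━━━━━━━━━━┛                   ┃    
━━━━━━━┃                              ┃    
ewer   ┗━━━━━━━━━━━━━━━━━━━━━━━━━━━━━━┛    
──────────────────────┨                    
                      ┃                    
                      ┃                    
                      ┃                    
                      ┃                    
░░░░░░░░░░░░░░░░░     ┃                    
░░░░░░░░░░░░░░░░░     ┃                    
░░░░░░░░░░░░░░░░░     ┃                    


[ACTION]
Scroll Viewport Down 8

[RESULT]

tatic/            ┃                   ┃    
uild/             ┃                   ┃    
                  ┃                   ┃    
                  ┃                   ┃    
                  ┃/2                 ┃    
━━━━━━━━━━━━━━━━━━┛                   ┃    
━━━━━━━┃                              ┃    
ewer   ┗━━━━━━━━━━━━━━━━━━━━━━━━━━━━━━┛    
──────────────────────┨                    
                      ┃                    
                      ┃                    
                      ┃                    
                      ┃                    
░░░░░░░░░░░░░░░░░     ┃                    
░░░░░░░░░░░░░░░░░     ┃                    
░░░░░░░░░░░░░░░░░     ┃                    
▒▒▒▒▒▒▒▒▒▒▒▒▒▒▒▒▒     ┃                    
▒▒▒▒▒▒▒▒▒▒▒▒▒▒▒▒▒     ┃                    
━━━━━━━━━━━━━━━━━━━━━━┛                    
                                           
                                           
                                           
                                           


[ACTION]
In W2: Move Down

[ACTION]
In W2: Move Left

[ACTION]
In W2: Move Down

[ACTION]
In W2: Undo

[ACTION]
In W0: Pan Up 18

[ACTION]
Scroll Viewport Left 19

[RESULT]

       ┃    [+] static/            ┃       
       ┃    [+] build/             ┃       
       ┃                           ┃       
       ┃                           ┃       
       ┃                           ┃/2     
       ┗━━━━━━━━━━━━━━━━━━━━━━━━━━━┛       
        ┏━━━━━━━━━━━━━━━┃                  
        ┃ ImageViewer   ┗━━━━━━━━━━━━━━━━━━
        ┠──────────────────────────────┨   
        ┃                              ┃   
        ┃                              ┃   
        ┃                              ┃   
        ┃                              ┃   
        ┃░░░░░░░░░░░░░░░░░░░░░░░░░     ┃   
        ┃░░░░░░░░░░░░░░░░░░░░░░░░░     ┃   
        ┃░░░░░░░░░░░░░░░░░░░░░░░░░     ┃   
        ┃▒▒▒▒▒▒▒▒▒▒▒▒▒▒▒▒▒▒▒▒▒▒▒▒▒     ┃   
        ┃▒▒▒▒▒▒▒▒▒▒▒▒▒▒▒▒▒▒▒▒▒▒▒▒▒     ┃   
        ┗━━━━━━━━━━━━━━━━━━━━━━━━━━━━━━┛   
                                           
                                           
                                           
                                           
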